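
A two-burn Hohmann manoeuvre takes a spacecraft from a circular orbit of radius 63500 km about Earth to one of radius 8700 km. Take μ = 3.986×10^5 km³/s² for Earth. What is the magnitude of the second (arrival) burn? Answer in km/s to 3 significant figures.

Δv₂ = 2.21 km/s

The Hohmann ellipse has a_t = (r₁ + r₂)/2 = 36100 km.
On the circular orbit at r = 8700 km, v_c = √(μ/r) = 6.769 km/s.
Transfer-orbit speed at the same r (vis-viva, a = a_t): v_t = √[μ(2/r − 1/a_t)] = 8.977 km/s.
Δv₂ = |v_t − v_c| = |8.977 − 6.769| = 2.208 km/s.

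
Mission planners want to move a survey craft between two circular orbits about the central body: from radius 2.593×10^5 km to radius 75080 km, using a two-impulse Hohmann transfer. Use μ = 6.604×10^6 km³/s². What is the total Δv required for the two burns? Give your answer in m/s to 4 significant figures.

Transfer-ellipse semi-major axis a_t = (r₁ + r₂)/2 = (2.593×10^5 + 75080)/2 = 1.6719×10^5 km.
Circular speed at r₁: v₁ = √(μ/r₁) = √(6.604×10^6/2.593×10^5) = 5.047 km/s.
Transfer-orbit speed at r₁ (vis-viva equation): v_a = √[μ(2/r₁ − 1/a_t)] = 3.382 km/s.
First burn Δv₁ = |v_a − v₁| = 1.665 km/s.
Circular speed at r₂: v₂ = √(μ/r₂) = 9.379 km/s.
Transfer-orbit speed at r₂: v_p = √[μ(2/r₂ − 1/a_t)] = 11.68 km/s.
Second burn Δv₂ = |v₂ − v_p| = 2.301 km/s.
Δv = Δv₁ + Δv₂ = 1.665 + 2.301 = 3.966 km/s.

Δv = 3966 m/s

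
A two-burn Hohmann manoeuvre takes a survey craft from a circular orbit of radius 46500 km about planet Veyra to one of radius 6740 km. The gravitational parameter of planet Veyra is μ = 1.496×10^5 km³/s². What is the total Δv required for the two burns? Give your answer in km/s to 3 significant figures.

Δv = 2.41 km/s

Transfer-ellipse semi-major axis a_t = (r₁ + r₂)/2 = (46500 + 6740)/2 = 26620 km.
At r₁ the circular-orbit speed is v₁ = √(μ/r₁) = 1.79366 km/s.
On the transfer ellipse at r₁, v² = μ(2/r − 1/a) gives v_a = √[μ(2/r₁ − 1/a_t)] = 0.902537 km/s.
First burn Δv₁ = |v_a − v₁| = 0.89112 km/s.
Circular speed at r₂: v₂ = √(μ/r₂) = 4.7112 km/s.
Transfer-orbit speed at r₂: v_p = √[μ(2/r₂ − 1/a_t)] = 6.2267 km/s.
Second burn Δv₂ = |v₂ − v_p| = 1.5155 km/s.
Total Δv = Δv₁ + Δv₂ = 2.407 km/s.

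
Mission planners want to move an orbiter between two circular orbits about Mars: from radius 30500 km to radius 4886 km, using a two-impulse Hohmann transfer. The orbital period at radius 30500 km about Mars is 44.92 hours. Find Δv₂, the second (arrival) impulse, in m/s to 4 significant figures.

Δv₂ = 926.6 m/s

From Kepler's third law T² = 4π²r³/μ at r = 30500 km, T = 44.92 hours = 44.92 × 3600 s = 1.61712×10^5 s: μ = 4π²r³/T² = 42832.6 km³/s².
The Hohmann ellipse has a_t = (r₁ + r₂)/2 = 17693 km.
Circular speed at r = 4886 km: v_c = √(μ/r) = 2.9608 km/s.
Vis-viva on the transfer ellipse at r = 4886 km gives v_t = √[μ(2/r − 1/a_t)] = 3.8874 km/s.
Δv₂ = |v_t − v_c| = |3.8874 − 2.9608| = 0.9266 km/s.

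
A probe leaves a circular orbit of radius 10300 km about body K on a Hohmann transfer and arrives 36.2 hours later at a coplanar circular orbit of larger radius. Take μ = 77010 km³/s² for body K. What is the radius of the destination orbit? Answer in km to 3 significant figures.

r₂ = 91700 km

Transfer time t = 36.2 hours = 1.3032×10^5 s, and t = π√(a_t³/μ).
So a_t = (μ t²/π²)^(1/3) = (77010 × (1.3032×10^5)² / π²)^(1/3) = 50983 km.
Since a_t = (r₁ + r₂)/2, r₂ = 2a_t − r₁ = 2×50983 − 10300 = 91666 km.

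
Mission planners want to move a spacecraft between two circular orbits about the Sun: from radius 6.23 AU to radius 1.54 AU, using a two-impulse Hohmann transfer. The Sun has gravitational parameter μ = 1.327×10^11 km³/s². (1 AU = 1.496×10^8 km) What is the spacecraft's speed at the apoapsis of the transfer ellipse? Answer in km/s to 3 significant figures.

v = 7.51 km/s

In km: r₁ = 6.23 × 1.496×10^8 = 9.32008×10^8 km; r₂ = 1.54 × 1.496×10^8 = 2.30384×10^8 km.
The Hohmann ellipse has a_t = (r₁ + r₂)/2 = 5.81196×10^8 km.
At apoapsis, r = 9.32008×10^8 km.
Applying v² = μ(2/r − 1/a_t): v = 7.513 km/s.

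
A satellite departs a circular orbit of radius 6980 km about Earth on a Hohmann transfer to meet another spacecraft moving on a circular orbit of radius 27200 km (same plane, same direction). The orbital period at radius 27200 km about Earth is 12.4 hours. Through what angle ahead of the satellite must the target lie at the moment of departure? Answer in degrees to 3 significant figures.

From Kepler's third law T² = 4π²r³/μ at r = 27200 km, T = 12.4 hours = 12.4 × 3600 s = 44640 s: μ = 4π²r³/T² = 3.98674×10^5 km³/s².
The Hohmann ellipse has a_t = (r₁ + r₂)/2 = 17090 km.
Transfer time t = π√(a_t³/μ) = 11116.14 s.
Target angular speed ω₂ = √(μ/r₂³) = 1.407524×10^-4 rad/s.
Angle swept by the target during transfer: ω₂·t = 1.56462 rad = 89.646°.
Arrival is 180° from departure on the ellipse, so φ = 180° − 89.646° = 90.4°.

φ = 90.4°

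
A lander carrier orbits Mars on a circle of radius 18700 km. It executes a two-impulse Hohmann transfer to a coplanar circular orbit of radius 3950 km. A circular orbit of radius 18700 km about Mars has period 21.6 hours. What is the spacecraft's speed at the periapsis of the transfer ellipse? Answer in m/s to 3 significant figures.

v = 4220 m/s

From Kepler's third law T² = 4π²r³/μ at r = 18700 km, T = 21.6 hours = 21.6 × 3600 s = 77760 s: μ = 4π²r³/T² = 42694.5 km³/s².
Transfer-ellipse semi-major axis a_t = (r₁ + r₂)/2 = (18700 + 3950)/2 = 11325 km.
At periapsis, r = 3950 km.
Vis-viva: v = √[μ(2/r − 1/a_t)] = √[42694.5 × (2/3950 − 1/11325)] = 4.225 km/s.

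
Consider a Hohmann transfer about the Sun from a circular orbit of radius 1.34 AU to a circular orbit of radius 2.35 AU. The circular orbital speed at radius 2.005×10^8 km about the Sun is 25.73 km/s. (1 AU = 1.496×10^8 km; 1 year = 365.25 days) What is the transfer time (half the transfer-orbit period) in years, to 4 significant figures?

t = 1.253 years

From the circular-orbit relation v² = μ/r at r = 2.005×10^8 km: μ = v²r = (25.73)² × 2.005×10^8 = 1.32738×10^11 km³/s².
In km: r₁ = 1.34 × 1.496×10^8 = 2.00464×10^8 km; r₂ = 2.35 × 1.496×10^8 = 3.5156×10^8 km.
Semi-major axis of the transfer orbit: a_t = (2.00464×10^8 + 3.5156×10^8)/2 = 2.76012×10^8 km.
Transfer time t = π√(a_t³/μ) = π√((2.76012×10^8)³ / 1.32738×10^11) = 3.954×10^7 s.
Converting: 3.954×10^7 s ÷ 3.15576×10^7 s/year (365.25 × 86400) = 1.253 years.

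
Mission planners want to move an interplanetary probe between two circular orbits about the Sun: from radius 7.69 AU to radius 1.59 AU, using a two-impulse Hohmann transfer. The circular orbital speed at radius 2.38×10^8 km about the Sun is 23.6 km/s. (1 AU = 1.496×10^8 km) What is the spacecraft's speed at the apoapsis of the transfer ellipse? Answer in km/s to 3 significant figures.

v = 6.28 km/s

From the circular-orbit relation v² = μ/r at r = 2.38×10^8 km: μ = v²r = (23.6)² × 2.38×10^8 = 1.32556×10^11 km³/s².
In km: r₁ = 7.69 × 1.496×10^8 = 1.150424×10^9 km; r₂ = 1.59 × 1.496×10^8 = 2.37864×10^8 km.
The Hohmann ellipse has a_t = (r₁ + r₂)/2 = 6.94144×10^8 km.
The apoapsis of the transfer ellipse is at r = 1.150424×10^9 km.
From the vis-viva equation, v = √[μ(2/r − 1/a_t)] = 6.284 km/s.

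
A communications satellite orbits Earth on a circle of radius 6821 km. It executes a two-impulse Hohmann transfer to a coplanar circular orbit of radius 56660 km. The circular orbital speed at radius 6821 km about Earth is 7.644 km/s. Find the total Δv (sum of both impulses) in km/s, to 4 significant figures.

Δv = 3.992 km/s

From the circular-orbit relation v² = μ/r at r = 6821 km: μ = v²r = (7.644)² × 6821 = 3.98556×10^5 km³/s².
Semi-major axis of the transfer orbit: a_t = (6821 + 56660)/2 = 31740.5 km.
Circular speed at r₁: v₁ = √(μ/r₁) = √(3.98556×10^5/6821) = 7.6440 km/s.
On the transfer ellipse at r₁, vis-viva gives v_p = √[μ(2/r₁ − 1/a_t)] = 10.213 km/s.
First burn Δv₁ = |v_p − v₁| = 2.569 km/s.
At r₂, v₂ = √(μ/r₂) = 2.652 km/s.
Transfer-orbit speed at r₂: v_a = √[μ(2/r₂ − 1/a_t)] = 1.229 km/s.
Second burn Δv₂ = |v₂ − v_a| = 1.423 km/s.
Δv = Δv₁ + Δv₂ = 2.569 + 1.423 = 3.992 km/s.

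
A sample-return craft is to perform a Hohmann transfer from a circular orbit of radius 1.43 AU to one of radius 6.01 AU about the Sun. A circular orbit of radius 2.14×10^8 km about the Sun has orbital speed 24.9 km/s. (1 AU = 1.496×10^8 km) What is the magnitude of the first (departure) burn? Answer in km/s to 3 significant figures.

Δv₁ = 6.75 km/s

From the circular-orbit relation v² = μ/r at r = 2.14×10^8 km: μ = v²r = (24.9)² × 2.14×10^8 = 1.32682×10^11 km³/s².
In km: r₁ = 1.43 × 1.496×10^8 = 2.13928×10^8 km; r₂ = 6.01 × 1.496×10^8 = 8.99096×10^8 km.
Transfer-ellipse semi-major axis a_t = (r₁ + r₂)/2 = (2.13928×10^8 + 8.99096×10^8)/2 = 5.56512×10^8 km.
Circular speed at r = 2.13928×10^8 km: v_c = √(μ/r) = 24.904 km/s.
Transfer-orbit speed at the same r (vis-viva, a = a_t): v_t = √[μ(2/r − 1/a_t)] = 31.655 km/s.
Δv₁ = |v_t − v_c| = |31.655 − 24.904| = 6.751 km/s.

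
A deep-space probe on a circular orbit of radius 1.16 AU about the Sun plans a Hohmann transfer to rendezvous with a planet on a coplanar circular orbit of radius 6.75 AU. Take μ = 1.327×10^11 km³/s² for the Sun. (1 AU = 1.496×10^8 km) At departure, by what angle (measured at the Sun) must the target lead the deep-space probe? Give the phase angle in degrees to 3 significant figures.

In km: r₁ = 1.16 × 1.496×10^8 = 1.73536×10^8 km; r₂ = 6.75 × 1.496×10^8 = 1.0098×10^9 km.
The Hohmann ellipse has a_t = (r₁ + r₂)/2 = 5.91668×10^8 km.
The half-period of the transfer ellipse is t = π√(a_t³/μ) = 1.241×10^8 s.
Target angular speed ω₂ = √(μ/r₂³) = 1.135×10^-8 rad/s.
Angle swept by the target during transfer: ω₂·t = 1.409 rad = 80.73°.
The deep-space probe traverses 180° on the transfer ellipse, so the target must lead by 180° − 80.73° = 99.3°.

φ = 99.3°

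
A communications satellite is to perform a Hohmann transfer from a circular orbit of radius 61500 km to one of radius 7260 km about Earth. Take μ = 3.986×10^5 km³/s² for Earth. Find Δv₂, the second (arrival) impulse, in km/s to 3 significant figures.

Δv₂ = 2.50 km/s

Transfer-ellipse semi-major axis a_t = (r₁ + r₂)/2 = (61500 + 7260)/2 = 34380 km.
Circular speed at r = 7260 km: v_c = √(μ/r) = 7.4097 km/s.
Transfer-orbit speed at the same r (vis-viva, a = a_t): v_t = √[μ(2/r − 1/a_t)] = 9.9103 km/s.
Δv₂ = |v_t − v_c| = |9.9103 − 7.4097| = 2.501 km/s.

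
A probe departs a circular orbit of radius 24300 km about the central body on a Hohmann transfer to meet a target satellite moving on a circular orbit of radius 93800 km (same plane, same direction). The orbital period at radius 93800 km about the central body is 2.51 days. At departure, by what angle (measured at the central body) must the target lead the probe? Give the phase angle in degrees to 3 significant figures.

From Kepler's third law T² = 4π²r³/μ at r = 93800 km, T = 2.51 days = 2.51 × 86400 s = 2.16864×10^5 s: μ = 4π²r³/T² = 6.92777×10^5 km³/s².
The Hohmann ellipse has a_t = (r₁ + r₂)/2 = 59050 km.
The half-period of the transfer ellipse is t = π√(a_t³/μ) = 54161 s.
Target angular speed ω₂ = √(μ/r₂³) = 2.8973×10^-5 rad/s.
Angle swept by the target during transfer: ω₂·t = 1.5692 rad = 89.91°.
The probe traverses 180° on the transfer ellipse, so the target must lead by 180° − 89.91° = 90.1°.

φ = 90.1°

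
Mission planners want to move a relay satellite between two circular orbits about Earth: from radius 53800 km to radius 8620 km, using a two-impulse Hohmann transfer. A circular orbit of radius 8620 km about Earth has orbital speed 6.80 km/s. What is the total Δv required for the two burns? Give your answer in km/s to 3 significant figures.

From the circular-orbit relation v² = μ/r at r = 8620 km: μ = v²r = (6.80)² × 8620 = 3.98589×10^5 km³/s².
Transfer-ellipse semi-major axis a_t = (r₁ + r₂)/2 = (53800 + 8620)/2 = 31210 km.
Circular speed at r₁: v₁ = √(μ/r₁) = √(3.98589×10^5/53800) = 2.7219 km/s.
Transfer-orbit speed at r₁ (vis-viva equation): v_a = √[μ(2/r₁ − 1/a_t)] = 1.4305 km/s.
First burn Δv₁ = |v_a − v₁| = 1.291 km/s.
At r₂, v₂ = √(μ/r₂) = 6.800 km/s.
Transfer-orbit speed at r₂: v_p = √[μ(2/r₂ − 1/a_t)] = 8.928 km/s.
Second burn Δv₂ = |v₂ − v_p| = 2.128 km/s.
Total Δv = Δv₁ + Δv₂ = 3.419 km/s.

Δv = 3.42 km/s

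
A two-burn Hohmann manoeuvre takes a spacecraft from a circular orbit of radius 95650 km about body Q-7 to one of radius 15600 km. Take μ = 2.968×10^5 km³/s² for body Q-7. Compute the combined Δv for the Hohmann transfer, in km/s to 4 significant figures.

Transfer-ellipse semi-major axis a_t = (r₁ + r₂)/2 = (95650 + 15600)/2 = 55625 km.
At r₁ the circular-orbit speed is v₁ = √(μ/r₁) = 1.76153 km/s.
On the transfer ellipse at r₁, vis-viva equation gives v_a = √[μ(2/r₁ − 1/a_t)] = 0.932861 km/s.
First burn Δv₁ = |v_a − v₁| = 0.8287 km/s.
Circular speed at r₂: v₂ = √(μ/r₂) = 4.362 km/s.
Transfer-orbit speed at r₂: v_p = √[μ(2/r₂ − 1/a_t)] = 5.720 km/s.
Second burn Δv₂ = |v₂ − v_p| = 1.358 km/s.
Δv = Δv₁ + Δv₂ = 0.8287 + 1.358 = 2.187 km/s.

Δv = 2.187 km/s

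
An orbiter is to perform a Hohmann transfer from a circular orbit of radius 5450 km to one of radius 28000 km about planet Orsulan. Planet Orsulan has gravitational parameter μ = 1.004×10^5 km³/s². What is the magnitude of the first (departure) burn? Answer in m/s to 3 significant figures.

Δv₁ = 1260 m/s

The Hohmann ellipse has a_t = (r₁ + r₂)/2 = 16725 km.
Circular speed at r = 5450 km: v_c = √(μ/r) = 4.292 km/s.
Transfer-orbit speed at the same r (vis-viva, a = a_t): v_t = √[μ(2/r − 1/a_t)] = 5.553 km/s.
Δv₁ = |v_t − v_c| = |5.553 − 4.292| = 1.261 km/s.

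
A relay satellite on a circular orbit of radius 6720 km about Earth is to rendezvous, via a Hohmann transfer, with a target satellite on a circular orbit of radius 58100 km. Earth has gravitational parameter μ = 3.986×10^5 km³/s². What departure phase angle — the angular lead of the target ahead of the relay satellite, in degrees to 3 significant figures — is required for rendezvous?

φ = 105°

The Hohmann ellipse has a_t = (r₁ + r₂)/2 = 32410 km.
Transfer time t = π√(a_t³/μ) = 29034 s.
Target angular speed ω₂ = √(μ/r₂³) = 4.5082×10^-5 rad/s.
Angle swept by the target during transfer: ω₂·t = 1.3089 rad = 74.99°.
Arrival is 180° from departure on the ellipse, so φ = 180° − 74.99° = 105°.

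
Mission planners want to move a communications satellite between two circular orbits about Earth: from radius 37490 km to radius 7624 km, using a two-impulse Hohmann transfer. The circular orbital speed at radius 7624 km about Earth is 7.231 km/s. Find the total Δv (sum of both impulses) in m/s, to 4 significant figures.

Δv = 3456 m/s

From the circular-orbit relation v² = μ/r at r = 7624 km: μ = v²r = (7.231)² × 7624 = 3.98639×10^5 km³/s².
Semi-major axis of the transfer orbit: a_t = (37490 + 7624)/2 = 22557 km.
At r₁ the circular-orbit speed is v₁ = √(μ/r₁) = 3.261 km/s.
Transfer-orbit speed at r₁ (vis-viva): v_a = √[μ(2/r₁ − 1/a_t)] = 1.896 km/s.
First burn Δv₁ = |v_a − v₁| = 1.365 km/s.
Circular speed at r₂: v₂ = √(μ/r₂) = 7.231 km/s.
Transfer-orbit speed at r₂: v_p = √[μ(2/r₂ − 1/a_t)] = 9.322 km/s.
Second burn Δv₂ = |v₂ − v_p| = 2.091 km/s.
Total Δv = Δv₁ + Δv₂ = 3.456 km/s.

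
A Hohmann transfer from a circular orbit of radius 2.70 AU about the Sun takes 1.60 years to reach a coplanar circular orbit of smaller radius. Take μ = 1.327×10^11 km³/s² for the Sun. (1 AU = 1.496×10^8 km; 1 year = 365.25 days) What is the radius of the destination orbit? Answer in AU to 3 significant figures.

r₂ = 1.64 AU

In km: r₁ = 2.70 × 1.496×10^8 = 4.0392×10^8 km.
Transfer time t = 1.60 years × 365.25 × 86400 s = 5.049216×10^7 s, and t = π√(a_t³/μ).
So a_t = (μ t²/π²)^(1/3) = (1.327×10^11 × (5.049216×10^7)² / π²)^(1/3) = 3.2484×10^8 km.
Since a_t = (r₁ + r₂)/2, r₂ = 2a_t − r₁ = 2×3.2484×10^8 − 4.0392×10^8 = 2.4576×10^8 km.
In AU: r₂ = 2.4576×10^8 / 1.496×10^8 = 1.64 AU.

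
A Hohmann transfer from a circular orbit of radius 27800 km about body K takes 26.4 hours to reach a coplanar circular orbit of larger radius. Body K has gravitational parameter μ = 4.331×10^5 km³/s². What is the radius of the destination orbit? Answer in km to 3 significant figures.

r₂ = 1.19×10^5 km

Transfer time t = 26.4 hours = 95040 s, and t = π√(a_t³/μ).
So a_t = (μ t²/π²)^(1/3) = (4.331×10^5 × (95040)² / π²)^(1/3) = 73457 km.
Since a_t = (r₁ + r₂)/2, r₂ = 2a_t − r₁ = 2×73457 − 27800 = 1.19114×10^5 km.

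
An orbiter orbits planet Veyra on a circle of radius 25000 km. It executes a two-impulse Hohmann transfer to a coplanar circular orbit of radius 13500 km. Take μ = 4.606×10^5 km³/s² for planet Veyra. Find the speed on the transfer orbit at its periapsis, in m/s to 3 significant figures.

v = 6660 m/s

Transfer-ellipse semi-major axis a_t = (r₁ + r₂)/2 = (25000 + 13500)/2 = 19250 km.
At periapsis, r = 13500 km.
Vis-viva: v = √[μ(2/r − 1/a_t)] = √[4.606×10^5 × (2/13500 − 1/19250)] = 6.657 km/s.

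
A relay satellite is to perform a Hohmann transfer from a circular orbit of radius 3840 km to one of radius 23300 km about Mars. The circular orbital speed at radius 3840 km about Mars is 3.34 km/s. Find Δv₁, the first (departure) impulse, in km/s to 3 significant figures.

From the circular-orbit relation v² = μ/r at r = 3840 km: μ = v²r = (3.34)² × 3840 = 42837.5 km³/s².
The Hohmann ellipse has a_t = (r₁ + r₂)/2 = 13570 km.
On the circular orbit at r = 3840 km, v_c = √(μ/r) = 3.340 km/s.
Transfer-orbit speed at the same r (vis-viva, a = a_t): v_t = √[μ(2/r − 1/a_t)] = 4.377 km/s.
Δv₁ = |v_t − v_c| = |4.377 − 3.340| = 1.037 km/s.

Δv₁ = 1.04 km/s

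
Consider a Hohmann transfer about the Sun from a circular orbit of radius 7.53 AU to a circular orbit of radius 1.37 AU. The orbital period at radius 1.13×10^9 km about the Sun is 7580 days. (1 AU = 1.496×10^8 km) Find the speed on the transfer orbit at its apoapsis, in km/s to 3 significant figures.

From Kepler's third law T² = 4π²r³/μ at r = 1.13×10^9 km, T = 7580 days = 7580 × 86400 s = 6.54912×10^8 s: μ = 4π²r³/T² = 1.32810×10^11 km³/s².
In km: r₁ = 7.53 × 1.496×10^8 = 1.126488×10^9 km; r₂ = 1.37 × 1.496×10^8 = 2.04952×10^8 km.
Transfer-ellipse semi-major axis a_t = (r₁ + r₂)/2 = (1.126488×10^9 + 2.04952×10^8)/2 = 6.6572×10^8 km.
At apoapsis, r = 1.126488×10^9 km.
Applying v² = μ(2/r − 1/a_t): v = 6.025 km/s.

v = 6.02 km/s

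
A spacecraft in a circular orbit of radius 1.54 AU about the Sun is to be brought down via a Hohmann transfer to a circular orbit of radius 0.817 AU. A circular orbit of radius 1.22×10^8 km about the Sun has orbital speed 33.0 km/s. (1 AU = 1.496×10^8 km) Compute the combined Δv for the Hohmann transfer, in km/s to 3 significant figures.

Δv = 8.74 km/s

From the circular-orbit relation v² = μ/r at r = 1.22×10^8 km: μ = v²r = (33.0)² × 1.22×10^8 = 1.32858×10^11 km³/s².
In km: r₁ = 1.54 × 1.496×10^8 = 2.30384×10^8 km; r₂ = 0.817 × 1.496×10^8 = 1.222232×10^8 km.
The Hohmann ellipse has a_t = (r₁ + r₂)/2 = 1.763036×10^8 km.
At r₁ the circular-orbit speed is v₁ = √(μ/r₁) = 24.01418 km/s.
On the transfer ellipse at r₁, v² = μ(2/r − 1/a) gives v_a = √[μ(2/r₁ − 1/a_t)] = 19.99466 km/s.
First burn Δv₁ = |v_a − v₁| = 4.01952 km/s.
At r₂, v₂ = √(μ/r₂) = 32.96985 km/s.
Transfer-orbit speed at r₂: v_p = √[μ(2/r₂ − 1/a_t)] = 37.68882 km/s.
Second burn Δv₂ = |v₂ − v_p| = 4.71897 km/s.
Total Δv = Δv₁ + Δv₂ = 8.738 km/s.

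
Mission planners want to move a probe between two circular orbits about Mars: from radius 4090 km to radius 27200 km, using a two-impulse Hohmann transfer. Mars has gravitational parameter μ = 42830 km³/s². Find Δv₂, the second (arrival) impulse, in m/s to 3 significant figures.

Δv₂ = 613 m/s

The Hohmann ellipse has a_t = (r₁ + r₂)/2 = 15645 km.
Circular speed at r = 27200 km: v_c = √(μ/r) = 1.2548 km/s.
Vis-viva on the transfer ellipse at r = 27200 km gives v_t = √[μ(2/r − 1/a_t)] = 0.64160 km/s.
Δv₂ = |v_t − v_c| = |0.64160 − 1.2548| = 0.6132 km/s.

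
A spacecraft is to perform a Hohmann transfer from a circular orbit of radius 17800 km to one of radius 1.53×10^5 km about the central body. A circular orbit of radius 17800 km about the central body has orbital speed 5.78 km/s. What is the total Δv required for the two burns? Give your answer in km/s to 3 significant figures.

Δv = 3.03 km/s

From the circular-orbit relation v² = μ/r at r = 17800 km: μ = v²r = (5.78)² × 17800 = 5.94670×10^5 km³/s².
The Hohmann ellipse has a_t = (r₁ + r₂)/2 = 85400 km.
At r₁ the circular-orbit speed is v₁ = √(μ/r₁) = 5.780 km/s.
On the transfer ellipse at r₁, vis-viva equation gives v_p = √[μ(2/r₁ − 1/a_t)] = 7.737 km/s.
First burn Δv₁ = |v_p − v₁| = 1.957 km/s.
Circular speed at r₂: v₂ = √(μ/r₂) = 1.971 km/s.
Transfer-orbit speed at r₂: v_a = √[μ(2/r₂ − 1/a_t)] = 0.9001 km/s.
Second burn Δv₂ = |v₂ − v_a| = 1.071 km/s.
Total Δv = Δv₁ + Δv₂ = 3.028 km/s.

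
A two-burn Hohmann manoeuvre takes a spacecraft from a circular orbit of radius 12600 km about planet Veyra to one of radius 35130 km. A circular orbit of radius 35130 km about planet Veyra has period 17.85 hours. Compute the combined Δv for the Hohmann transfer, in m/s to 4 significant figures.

From Kepler's third law T² = 4π²r³/μ at r = 35130 km, T = 17.85 hours = 17.85 × 3600 s = 64260 s: μ = 4π²r³/T² = 4.14489×10^5 km³/s².
Semi-major axis of the transfer orbit: a_t = (12600 + 35130)/2 = 23865 km.
Circular speed at r₁: v₁ = √(μ/r₁) = √(4.14489×10^5/12600) = 5.7355 km/s.
Transfer-orbit speed at r₁ (vis-viva): v_p = √[μ(2/r₁ − 1/a_t)] = 6.9587 km/s.
First burn Δv₁ = |v_p − v₁| = 1.223 km/s.
At r₂, v₂ = √(μ/r₂) = 3.43493 km/s.
Transfer-orbit speed at r₂: v_a = √[μ(2/r₂ − 1/a_t)] = 2.49587 km/s.
Second burn Δv₂ = |v₂ − v_a| = 0.9391 km/s.
Total Δv = Δv₁ + Δv₂ = 2.162 km/s.

Δv = 2162 m/s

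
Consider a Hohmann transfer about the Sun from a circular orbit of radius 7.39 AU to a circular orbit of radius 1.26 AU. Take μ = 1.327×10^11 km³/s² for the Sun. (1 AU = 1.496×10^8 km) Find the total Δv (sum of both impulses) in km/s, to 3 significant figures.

In km: r₁ = 7.39 × 1.496×10^8 = 1.105544×10^9 km; r₂ = 1.26 × 1.496×10^8 = 1.88496×10^8 km.
The Hohmann ellipse has a_t = (r₁ + r₂)/2 = 6.4702×10^8 km.
At r₁ the circular-orbit speed is v₁ = √(μ/r₁) = 10.9559 km/s.
Transfer-orbit speed at r₁ (v² = μ(2/r − 1/a)): v_a = √[μ(2/r₁ − 1/a_t)] = 5.91343 km/s.
First burn Δv₁ = |v_a − v₁| = 5.042 km/s.
Circular speed at r₂: v₂ = √(μ/r₂) = 26.53 km/s.
Transfer-orbit speed at r₂: v_p = √[μ(2/r₂ − 1/a_t)] = 34.68 km/s.
Second burn Δv₂ = |v₂ − v_p| = 8.150 km/s.
Total Δv = Δv₁ + Δv₂ = 13.19 km/s.

Δv = 13.2 km/s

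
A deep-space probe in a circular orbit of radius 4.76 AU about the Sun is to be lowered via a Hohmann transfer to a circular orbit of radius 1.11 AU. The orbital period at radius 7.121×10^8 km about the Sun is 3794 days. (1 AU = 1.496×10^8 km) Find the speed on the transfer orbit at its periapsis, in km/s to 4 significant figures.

From Kepler's third law T² = 4π²r³/μ at r = 7.121×10^8 km, T = 3794 days = 3794 × 86400 s = 3.278016×10^8 s: μ = 4π²r³/T² = 1.32666×10^11 km³/s².
In km: r₁ = 4.76 × 1.496×10^8 = 7.12096×10^8 km; r₂ = 1.11 × 1.496×10^8 = 1.66056×10^8 km.
Transfer-ellipse semi-major axis a_t = (r₁ + r₂)/2 = (7.12096×10^8 + 1.66056×10^8)/2 = 4.39076×10^8 km.
At periapsis, r = 1.66056×10^8 km.
From the vis-viva equation, v = √[μ(2/r − 1/a_t)] = 36.00 km/s.

v = 36.00 km/s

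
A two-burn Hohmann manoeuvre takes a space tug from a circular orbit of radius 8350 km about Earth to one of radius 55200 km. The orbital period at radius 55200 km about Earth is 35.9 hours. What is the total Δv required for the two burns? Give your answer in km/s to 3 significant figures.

Δv = 3.50 km/s

From Kepler's third law T² = 4π²r³/μ at r = 55200 km, T = 35.9 hours = 35.9 × 3600 s = 1.2924×10^5 s: μ = 4π²r³/T² = 3.97542×10^5 km³/s².
The Hohmann ellipse has a_t = (r₁ + r₂)/2 = 31775 km.
Circular speed at r₁: v₁ = √(μ/r₁) = √(3.97542×10^5/8350) = 6.900 km/s.
Transfer-orbit speed at r₁ (v² = μ(2/r − 1/a)): v_p = √[μ(2/r₁ − 1/a_t)] = 9.094 km/s.
First burn Δv₁ = |v_p − v₁| = 2.194 km/s.
At r₂, v₂ = √(μ/r₂) = 2.684 km/s.
Transfer-orbit speed at r₂: v_a = √[μ(2/r₂ − 1/a_t)] = 1.376 km/s.
Second burn Δv₂ = |v₂ − v_a| = 1.308 km/s.
Δv = Δv₁ + Δv₂ = 2.194 + 1.308 = 3.502 km/s.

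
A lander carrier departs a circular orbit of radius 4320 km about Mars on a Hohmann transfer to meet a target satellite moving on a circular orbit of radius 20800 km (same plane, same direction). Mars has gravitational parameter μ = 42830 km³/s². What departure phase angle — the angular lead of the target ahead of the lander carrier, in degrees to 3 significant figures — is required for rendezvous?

Semi-major axis of the transfer orbit: a_t = (4320 + 20800)/2 = 12560 km.
The half-period of the transfer ellipse is t = π√(a_t³/μ) = 21367.8 s.
The target's mean motion on its circular orbit is ω₂ = √(μ/r₂³) = 6.89889×10^-5 rad/s.
Angle swept by the target during transfer: ω₂·t = 1.4741 rad = 84.46°.
The lander carrier traverses 180° on the transfer ellipse, so the target must lead by 180° − 84.46° = 95.5°.

φ = 95.5°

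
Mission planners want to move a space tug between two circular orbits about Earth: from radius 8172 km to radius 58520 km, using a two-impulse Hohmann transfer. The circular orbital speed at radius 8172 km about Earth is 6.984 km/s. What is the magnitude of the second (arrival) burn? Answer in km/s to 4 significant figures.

From the circular-orbit relation v² = μ/r at r = 8172 km: μ = v²r = (6.984)² × 8172 = 3.98600×10^5 km³/s².
Semi-major axis of the transfer orbit: a_t = (8172 + 58520)/2 = 33346 km.
On the circular orbit at r = 58520 km, v_c = √(μ/r) = 2.610 km/s.
Vis-viva on the transfer ellipse at r = 58520 km gives v_t = √[μ(2/r − 1/a_t)] = 1.292 km/s.
Δv₂ = |v_t − v_c| = |1.292 − 2.610| = 1.318 km/s.

Δv₂ = 1.318 km/s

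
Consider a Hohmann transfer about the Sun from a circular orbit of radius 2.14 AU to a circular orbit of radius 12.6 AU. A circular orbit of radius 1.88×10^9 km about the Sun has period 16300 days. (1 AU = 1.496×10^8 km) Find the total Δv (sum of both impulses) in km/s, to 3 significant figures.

Δv = 10.1 km/s

From Kepler's third law T² = 4π²r³/μ at r = 1.88×10^9 km, T = 16300 days = 16300 × 86400 s = 1.40832×10^9 s: μ = 4π²r³/T² = 1.32261×10^11 km³/s².
In km: r₁ = 2.14 × 1.496×10^8 = 3.20144×10^8 km; r₂ = 12.6 × 1.496×10^8 = 1.88496×10^9 km.
The Hohmann ellipse has a_t = (r₁ + r₂)/2 = 1.102552×10^9 km.
Circular speed at r₁: v₁ = √(μ/r₁) = √(1.32261×10^11/3.20144×10^8) = 20.3256 km/s.
On the transfer ellipse at r₁, v² = μ(2/r − 1/a) gives v_p = √[μ(2/r₁ − 1/a_t)] = 26.5763 km/s.
First burn Δv₁ = |v_p − v₁| = 6.251 km/s.
At r₂, v₂ = √(μ/r₂) = 8.377 km/s.
Transfer-orbit speed at r₂: v_a = √[μ(2/r₂ − 1/a_t)] = 4.514 km/s.
Second burn Δv₂ = |v₂ − v_a| = 3.863 km/s.
Total Δv = Δv₁ + Δv₂ = 10.11 km/s.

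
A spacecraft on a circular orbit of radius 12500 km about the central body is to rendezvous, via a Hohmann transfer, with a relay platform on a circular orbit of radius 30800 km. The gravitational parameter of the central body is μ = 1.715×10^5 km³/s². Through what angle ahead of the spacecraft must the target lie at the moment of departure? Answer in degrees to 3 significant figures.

φ = 73.9°

The Hohmann ellipse has a_t = (r₁ + r₂)/2 = 21650 km.
Transfer time t = π√(a_t³/μ) = 24166 s.
Target angular speed ω₂ = √(μ/r₂³) = 7.6614×10^-5 rad/s.
Angle swept by the target during transfer: ω₂·t = 1.851 rad = 106.1°.
Arrival is 180° from departure on the ellipse, so φ = 180° − 106.1° = 73.9°.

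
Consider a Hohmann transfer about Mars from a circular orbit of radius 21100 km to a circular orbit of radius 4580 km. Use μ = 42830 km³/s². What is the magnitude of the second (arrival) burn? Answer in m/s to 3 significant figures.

Δv₂ = 862 m/s

Transfer-ellipse semi-major axis a_t = (r₁ + r₂)/2 = (21100 + 4580)/2 = 12840 km.
On the circular orbit at r = 4580 km, v_c = √(μ/r) = 3.0580 km/s.
Transfer-orbit speed at the same r (vis-viva, a = a_t): v_t = √[μ(2/r − 1/a_t)] = 3.9201 km/s.
Δv₂ = |v_t − v_c| = |3.9201 − 3.0580| = 0.8621 km/s.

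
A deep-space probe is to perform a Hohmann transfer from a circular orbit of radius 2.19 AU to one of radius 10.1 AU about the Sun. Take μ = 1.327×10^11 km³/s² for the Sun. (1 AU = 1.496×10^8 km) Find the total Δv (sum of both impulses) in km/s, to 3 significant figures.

Δv = 9.45 km/s

In km: r₁ = 2.19 × 1.496×10^8 = 3.27624×10^8 km; r₂ = 10.1 × 1.496×10^8 = 1.51096×10^9 km.
Transfer-ellipse semi-major axis a_t = (r₁ + r₂)/2 = (3.27624×10^8 + 1.51096×10^9)/2 = 9.19292×10^8 km.
Circular speed at r₁: v₁ = √(μ/r₁) = √(1.327×10^11/3.27624×10^8) = 20.126 km/s.
Transfer-orbit speed at r₁ (vis-viva equation): v_p = √[μ(2/r₁ − 1/a_t)] = 25.802 km/s.
First burn Δv₁ = |v_p − v₁| = 5.676 km/s.
At r₂, v₂ = √(μ/r₂) = 9.3715 km/s.
Transfer-orbit speed at r₂: v_a = √[μ(2/r₂ − 1/a_t)] = 5.5946 km/s.
Second burn Δv₂ = |v₂ − v_a| = 3.777 km/s.
Δv = Δv₁ + Δv₂ = 5.676 + 3.777 = 9.453 km/s.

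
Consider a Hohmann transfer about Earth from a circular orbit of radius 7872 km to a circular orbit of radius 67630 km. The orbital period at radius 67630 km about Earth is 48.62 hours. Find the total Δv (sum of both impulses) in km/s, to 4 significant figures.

Δv = 3.728 km/s

From Kepler's third law T² = 4π²r³/μ at r = 67630 km, T = 48.62 hours = 48.62 × 3600 s = 1.75032×10^5 s: μ = 4π²r³/T² = 3.98605×10^5 km³/s².
The Hohmann ellipse has a_t = (r₁ + r₂)/2 = 37751 km.
At r₁ the circular-orbit speed is v₁ = √(μ/r₁) = 7.11589 km/s.
Transfer-orbit speed at r₁ (vis-viva): v_p = √[μ(2/r₁ − 1/a_t)] = 9.52433 km/s.
First burn Δv₁ = |v_p − v₁| = 2.40844 km/s.
Circular speed at r₂: v₂ = √(μ/r₂) = 2.4277379 km/s.
Transfer-orbit speed at r₂: v_a = √[μ(2/r₂ − 1/a_t)] = 1.1086134 km/s.
Second burn Δv₂ = |v₂ − v_a| = 1.31912 km/s.
Δv = Δv₁ + Δv₂ = 2.40844 + 1.31912 = 3.728 km/s.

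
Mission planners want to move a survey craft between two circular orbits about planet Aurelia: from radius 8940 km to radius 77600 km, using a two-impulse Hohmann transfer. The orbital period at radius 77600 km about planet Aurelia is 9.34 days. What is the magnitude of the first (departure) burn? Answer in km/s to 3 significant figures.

Δv₁ = 0.604 km/s

From Kepler's third law T² = 4π²r³/μ at r = 77600 km, T = 9.34 days = 9.34 × 86400 s = 8.06976×10^5 s: μ = 4π²r³/T² = 28328.5 km³/s².
Semi-major axis of the transfer orbit: a_t = (8940 + 77600)/2 = 43270 km.
Circular speed at r = 8940 km: v_c = √(μ/r) = 1.7801 km/s.
Transfer-orbit speed at the same r (vis-viva, a = a_t): v_t = √[μ(2/r − 1/a_t)] = 2.3839 km/s.
Δv₁ = |v_t − v_c| = |2.3839 − 1.7801| = 0.6038 km/s.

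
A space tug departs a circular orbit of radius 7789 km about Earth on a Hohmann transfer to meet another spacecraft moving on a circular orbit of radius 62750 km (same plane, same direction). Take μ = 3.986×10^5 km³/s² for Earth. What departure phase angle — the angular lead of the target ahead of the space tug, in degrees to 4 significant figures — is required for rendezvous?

φ = 104.2°

The Hohmann ellipse has a_t = (r₁ + r₂)/2 = 35269.5 km.
The half-period of the transfer ellipse is t = π√(a_t³/μ) = 32959.5 s.
The target's mean motion on its circular orbit is ω₂ = √(μ/r₂³) = 4.01650×10^-5 rad/s.
Angle swept by the target during transfer: ω₂·t = 1.32382 rad = 75.849°.
The space tug traverses 180° on the transfer ellipse, so the target must lead by 180° − 75.849° = 104.2°.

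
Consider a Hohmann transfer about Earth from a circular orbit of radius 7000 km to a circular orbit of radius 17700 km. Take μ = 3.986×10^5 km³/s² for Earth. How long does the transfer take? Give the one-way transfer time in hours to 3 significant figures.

t = 1.90 hours

Semi-major axis of the transfer orbit: a_t = (7000 + 17700)/2 = 12350 km.
Transfer time t = π√(a_t³/μ) = π√((12350)³ / 3.986×10^5) = 6829 s.
Converting: 6829 s ÷ 3600 s/hour = 1.90 hours.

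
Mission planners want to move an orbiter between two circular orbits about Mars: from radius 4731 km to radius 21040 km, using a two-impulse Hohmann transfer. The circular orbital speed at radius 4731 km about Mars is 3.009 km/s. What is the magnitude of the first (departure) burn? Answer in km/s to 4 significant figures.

Δv₁ = 0.8360 km/s

From the circular-orbit relation v² = μ/r at r = 4731 km: μ = v²r = (3.009)² × 4731 = 42834.9 km³/s².
Transfer-ellipse semi-major axis a_t = (r₁ + r₂)/2 = (4731 + 21040)/2 = 12885.5 km.
Circular speed at r = 4731 km: v_c = √(μ/r) = 3.009 km/s.
Transfer-orbit speed at the same r (vis-viva, a = a_t): v_t = √[μ(2/r − 1/a_t)] = 3.845 km/s.
Δv₁ = |v_t − v_c| = |3.845 − 3.009| = 0.8360 km/s.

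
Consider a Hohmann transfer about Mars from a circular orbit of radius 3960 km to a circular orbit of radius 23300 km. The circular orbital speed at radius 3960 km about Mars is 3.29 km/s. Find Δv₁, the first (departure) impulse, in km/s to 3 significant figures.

Δv₁ = 1.01 km/s

From the circular-orbit relation v² = μ/r at r = 3960 km: μ = v²r = (3.29)² × 3960 = 42863.4 km³/s².
Semi-major axis of the transfer orbit: a_t = (3960 + 23300)/2 = 13630 km.
Circular speed at r = 3960 km: v_c = √(μ/r) = 3.290 km/s.
Transfer-orbit speed at the same r (vis-viva, a = a_t): v_t = √[μ(2/r − 1/a_t)] = 4.302 km/s.
Δv₁ = |v_t − v_c| = |4.302 − 3.290| = 1.012 km/s.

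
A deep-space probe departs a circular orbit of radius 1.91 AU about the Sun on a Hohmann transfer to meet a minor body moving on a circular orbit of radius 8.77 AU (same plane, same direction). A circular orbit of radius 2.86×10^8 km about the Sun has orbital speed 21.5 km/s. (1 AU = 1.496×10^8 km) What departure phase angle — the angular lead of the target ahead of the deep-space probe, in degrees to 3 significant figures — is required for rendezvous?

From the circular-orbit relation v² = μ/r at r = 2.86×10^8 km: μ = v²r = (21.5)² × 2.86×10^8 = 1.32204×10^11 km³/s².
In km: r₁ = 1.91 × 1.496×10^8 = 2.85736×10^8 km; r₂ = 8.77 × 1.496×10^8 = 1.311992×10^9 km.
Semi-major axis of the transfer orbit: a_t = (2.85736×10^8 + 1.311992×10^9)/2 = 7.98864×10^8 km.
The half-period of the transfer ellipse is t = π√(a_t³/μ) = 1.950912×10^8 s.
The target's mean motion on its circular orbit is ω₂ = √(μ/r₂³) = 7.651114×10^-9 rad/s.
Angle swept by the target during transfer: ω₂·t = 1.49267 rad = 85.52°.
The deep-space probe traverses 180° on the transfer ellipse, so the target must lead by 180° − 85.52° = 94.5°.

φ = 94.5°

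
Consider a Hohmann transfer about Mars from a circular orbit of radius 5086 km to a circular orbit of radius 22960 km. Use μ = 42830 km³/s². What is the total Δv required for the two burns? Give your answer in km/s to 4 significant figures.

Δv = 1.355 km/s

Semi-major axis of the transfer orbit: a_t = (5086 + 22960)/2 = 14023 km.
Circular speed at r₁: v₁ = √(μ/r₁) = √(42830/5086) = 2.9019 km/s.
On the transfer ellipse at r₁, vis-viva gives v_p = √[μ(2/r₁ − 1/a_t)] = 3.7132 km/s.
First burn Δv₁ = |v_p − v₁| = 0.8113 km/s.
Circular speed at r₂: v₂ = √(μ/r₂) = 1.3658 km/s.
Transfer-orbit speed at r₂: v_a = √[μ(2/r₂ − 1/a_t)] = 0.82254 km/s.
Second burn Δv₂ = |v₂ − v_a| = 0.5433 km/s.
Δv = Δv₁ + Δv₂ = 0.8113 + 0.5433 = 1.355 km/s.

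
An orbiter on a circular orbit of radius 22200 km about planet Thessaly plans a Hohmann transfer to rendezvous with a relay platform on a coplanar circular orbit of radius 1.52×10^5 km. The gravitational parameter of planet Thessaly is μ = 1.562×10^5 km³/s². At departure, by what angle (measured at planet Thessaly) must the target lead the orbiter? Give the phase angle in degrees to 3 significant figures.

φ = 102°

Semi-major axis of the transfer orbit: a_t = (22200 + 1.520×10^5)/2 = 87100 km.
Transfer time t = π√(a_t³/μ) = 2.0433×10^5 s.
The target's mean motion on its circular orbit is ω₂ = √(μ/r₂³) = 6.6692×10^-6 rad/s.
Angle swept by the target during transfer: ω₂·t = 1.3627 rad = 78.08°.
The orbiter traverses 180° on the transfer ellipse, so the target must lead by 180° − 78.08° = 102°.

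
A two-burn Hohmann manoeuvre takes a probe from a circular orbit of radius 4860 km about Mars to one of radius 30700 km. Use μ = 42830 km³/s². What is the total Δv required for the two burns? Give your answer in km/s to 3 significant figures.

Δv = 1.50 km/s

Semi-major axis of the transfer orbit: a_t = (4860 + 30700)/2 = 17780 km.
Circular speed at r₁: v₁ = √(μ/r₁) = √(42830/4860) = 2.9686 km/s.
Transfer-orbit speed at r₁ (vis-viva): v_p = √[μ(2/r₁ − 1/a_t)] = 3.9008 km/s.
First burn Δv₁ = |v_p − v₁| = 0.9322 km/s.
At r₂, v₂ = √(μ/r₂) = 1.1811 km/s.
Transfer-orbit speed at r₂: v_a = √[μ(2/r₂ − 1/a_t)] = 0.61753 km/s.
Second burn Δv₂ = |v₂ − v_a| = 0.5636 km/s.
Total Δv = Δv₁ + Δv₂ = 1.496 km/s.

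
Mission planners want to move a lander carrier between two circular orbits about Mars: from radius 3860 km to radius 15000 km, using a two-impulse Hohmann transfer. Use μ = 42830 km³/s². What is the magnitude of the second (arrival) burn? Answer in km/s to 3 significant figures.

Transfer-ellipse semi-major axis a_t = (r₁ + r₂)/2 = (3860 + 15000)/2 = 9430 km.
On the circular orbit at r = 15000 km, v_c = √(μ/r) = 1.6898 km/s.
Transfer-orbit speed at the same r (vis-viva, a = a_t): v_t = √[μ(2/r − 1/a_t)] = 1.0811 km/s.
Δv₂ = |v_t − v_c| = |1.0811 − 1.6898| = 0.6087 km/s.

Δv₂ = 0.609 km/s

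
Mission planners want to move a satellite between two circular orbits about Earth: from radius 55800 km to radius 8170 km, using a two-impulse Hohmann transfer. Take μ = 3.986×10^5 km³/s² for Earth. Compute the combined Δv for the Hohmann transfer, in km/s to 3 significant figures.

The Hohmann ellipse has a_t = (r₁ + r₂)/2 = 31985 km.
At r₁ the circular-orbit speed is v₁ = √(μ/r₁) = 2.673 km/s.
Transfer-orbit speed at r₁ (v² = μ(2/r − 1/a)): v_a = √[μ(2/r₁ − 1/a_t)] = 1.351 km/s.
First burn Δv₁ = |v_a − v₁| = 1.322 km/s.
At r₂, v₂ = √(μ/r₂) = 6.985 km/s.
Transfer-orbit speed at r₂: v_p = √[μ(2/r₂ − 1/a_t)] = 9.226 km/s.
Second burn Δv₂ = |v₂ − v_p| = 2.241 km/s.
Total Δv = Δv₁ + Δv₂ = 3.563 km/s.

Δv = 3.56 km/s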